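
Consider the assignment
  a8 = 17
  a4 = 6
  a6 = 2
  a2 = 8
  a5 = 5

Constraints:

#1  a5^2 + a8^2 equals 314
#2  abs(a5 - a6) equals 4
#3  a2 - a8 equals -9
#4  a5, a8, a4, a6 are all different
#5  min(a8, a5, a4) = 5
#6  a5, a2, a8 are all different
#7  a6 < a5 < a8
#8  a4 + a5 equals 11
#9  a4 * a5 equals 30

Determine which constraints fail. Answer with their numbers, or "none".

Constraint 2 does not hold.

#1 a5^2 + a8^2 = 5^2 + 17^2 = 25 + 289 = 314  ✔
#2 abs(5 - 2) = 3, not 4  ✘
#3 a2 - a8 = 8 - 17 = -9  ✔
#4 values 5, 17, 6, 2 are pairwise distinct  ✔
#5 min(17, 5, 6) = 5  ✔
#6 values 5, 8, 17 are pairwise distinct  ✔
#7 values 2 < 5 < 17  ✔
#8 a4 + a5 = 6 + 5 = 11  ✔
#9 a4 * a5 = 6 * 5 = 30  ✔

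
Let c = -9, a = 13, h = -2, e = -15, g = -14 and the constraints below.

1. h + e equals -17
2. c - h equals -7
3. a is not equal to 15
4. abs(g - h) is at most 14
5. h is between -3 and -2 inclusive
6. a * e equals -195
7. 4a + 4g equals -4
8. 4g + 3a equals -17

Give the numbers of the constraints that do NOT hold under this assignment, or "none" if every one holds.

1. h + e = -2 + (-15) = -17  ✓
2. c - h = -9 - (-2) = -7  ✓
3. a = 13, and 13 ≠ 15  ✓
4. abs(-14 - (-2)) = 12; 12 ≤ 14  ✓
5. h = -2 lies in [-3, -2]  ✓
6. a * e = 13 * (-15) = -195  ✓
7. 4a + 4g = 4(13) + 4(-14) = -4  ✓
8. 4g + 3a = 4(-14) + 3(13) = -17  ✓

Yes — all constraints hold.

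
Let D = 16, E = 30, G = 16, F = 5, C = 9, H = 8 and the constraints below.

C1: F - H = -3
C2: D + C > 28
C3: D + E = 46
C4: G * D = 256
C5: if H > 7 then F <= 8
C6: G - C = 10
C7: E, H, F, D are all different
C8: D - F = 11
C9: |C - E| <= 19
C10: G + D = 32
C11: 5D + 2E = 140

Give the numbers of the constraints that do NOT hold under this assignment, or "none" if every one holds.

C1: F - H = 5 - 8 = -3  ✔
C2: D + C = 16 + 9 = 25; 25 ≤ 28, bound 28 not met  ✘
C3: D + E = 16 + 30 = 46  ✔
C4: G * D = 16 * 16 = 256  ✔
C5: H = 8 > 7, so we need F ≤ 8; F = 5 ≤ 8  ✔
C6: G - C = 16 - 9 = 7, not 10  ✘
C7: values 30, 8, 5, 16 are pairwise distinct  ✔
C8: D - F = 16 - 5 = 11  ✔
C9: |9 - 30| = 21; 21 > 19, exceeds bound 19  ✘
C10: G + D = 16 + 16 = 32  ✔
C11: 5D + 2E = 5(16) + 2(30) = 140  ✔

Constraints 2, 6, 9 do not hold.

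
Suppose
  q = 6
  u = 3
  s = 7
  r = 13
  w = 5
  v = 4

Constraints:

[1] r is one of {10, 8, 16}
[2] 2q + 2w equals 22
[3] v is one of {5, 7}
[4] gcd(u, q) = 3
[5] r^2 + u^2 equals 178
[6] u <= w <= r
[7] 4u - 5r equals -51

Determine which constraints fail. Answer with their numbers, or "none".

Violated: 1, 3, and 7.

[1] r = 13 is not in {10, 8, 16}  ✗
[2] 2q + 2w = 2(6) + 2(5) = 22  ✓
[3] v = 4 is not in {5, 7}  ✗
[4] gcd(3, 6) = 3  ✓
[5] r^2 + u^2 = 13^2 + 3^2 = 169 + 9 = 178  ✓
[6] values 3 <= 5 <= 13  ✓
[7] 4u - 5r = 4(3) - 5(13) = -53, not -51  ✗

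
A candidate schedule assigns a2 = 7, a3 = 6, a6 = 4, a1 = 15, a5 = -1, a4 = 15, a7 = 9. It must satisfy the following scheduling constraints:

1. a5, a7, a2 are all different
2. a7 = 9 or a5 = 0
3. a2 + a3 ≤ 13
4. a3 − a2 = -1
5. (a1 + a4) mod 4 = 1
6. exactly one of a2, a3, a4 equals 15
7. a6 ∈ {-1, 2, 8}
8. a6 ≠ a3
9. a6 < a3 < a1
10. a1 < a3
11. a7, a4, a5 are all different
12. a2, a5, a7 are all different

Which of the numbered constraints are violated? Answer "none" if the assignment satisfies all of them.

No — constraints 5, 7, and 10 are not satisfied.

1. values -1, 9, 7 are pairwise distinct  true
2. a7 = 9 = 9 (first disjunct)  true
3. a2 + a3 = 7 + 6 = 13; 13 ≤ 13  true
4. a3 − a2 = 6 − 7 = -1  true
5. a1 + a4 = 30; 30 mod 4 = 2, not 1  false
6. a2=7, a3=6, a4=15; 1 of them equals 15  true
7. a6 = 4 is not in {-1, 2, 8}  false
8. a6 = 4, a3 = 6; distinct  true
9. values 4 < 6 < 15  true
10. a1 = 15, a3 = 6; 15 ≥ 6 (want <)  false
11. values 9, 15, -1 are pairwise distinct  true
12. values 7, -1, 9 are pairwise distinct  true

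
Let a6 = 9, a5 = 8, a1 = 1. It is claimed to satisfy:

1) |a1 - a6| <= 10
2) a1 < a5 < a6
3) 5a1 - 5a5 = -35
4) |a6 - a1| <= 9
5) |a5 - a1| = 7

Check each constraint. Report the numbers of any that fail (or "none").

All constraints are satisfied.

1) |1 - 9| = 8; 8 ≤ 10 — holds.
2) values 1 < 8 < 9 — holds.
3) 5a1 - 5a5 = 5(1) - 5(8) = -35 — holds.
4) |9 - 1| = 8; 8 ≤ 9 — holds.
5) |8 - 1| = 7 — holds.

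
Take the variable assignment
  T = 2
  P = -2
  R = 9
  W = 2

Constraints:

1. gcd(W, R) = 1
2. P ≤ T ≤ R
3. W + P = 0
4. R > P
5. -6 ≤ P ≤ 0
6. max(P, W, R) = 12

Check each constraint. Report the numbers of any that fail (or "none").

1. gcd(2, 9) = 1  holds
2. values -2 ≤ 2 ≤ 9  holds
3. W + P = 2 + (-2) = 0  holds
4. R = 9, P = -2; 9 > -2  holds
5. P = -2 lies in [-6, 0]  holds
6. max(-2, 2, 9) = 9, not 12  fails

Violated: 6.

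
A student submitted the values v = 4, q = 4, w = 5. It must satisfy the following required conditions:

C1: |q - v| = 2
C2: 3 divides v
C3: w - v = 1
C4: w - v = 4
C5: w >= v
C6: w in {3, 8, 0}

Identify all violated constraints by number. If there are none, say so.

C1: |4 - 4| = 0, not 2 — fails.
C2: 4 = 3*1 + 1, so 3 does not divide 4 — fails.
C3: w - v = 5 - 4 = 1 — holds.
C4: w - v = 5 - 4 = 1, not 4 — fails.
C5: w = 5, v = 4; 5 ≥ 4 — holds.
C6: w = 5 is not in {3, 8, 0} — fails.

Violated: 1, 2, 4, and 6.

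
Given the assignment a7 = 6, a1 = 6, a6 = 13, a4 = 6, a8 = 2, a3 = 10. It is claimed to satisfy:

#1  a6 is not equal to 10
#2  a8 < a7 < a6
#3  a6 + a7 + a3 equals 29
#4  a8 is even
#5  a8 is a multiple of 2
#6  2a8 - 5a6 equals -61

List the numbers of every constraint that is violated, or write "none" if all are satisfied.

The assignment satisfies every constraint.

#1 a6 = 13, and 13 ≠ 10  OK
#2 values 2 < 6 < 13  OK
#3 a6 + a7 + a3 = 13 + 6 + 10 = 29  OK
#4 a8 = 2 is even  OK
#5 2 / 2 = 1, so 2 divides 2  OK
#6 2a8 - 5a6 = 2(2) - 5(13) = -61  OK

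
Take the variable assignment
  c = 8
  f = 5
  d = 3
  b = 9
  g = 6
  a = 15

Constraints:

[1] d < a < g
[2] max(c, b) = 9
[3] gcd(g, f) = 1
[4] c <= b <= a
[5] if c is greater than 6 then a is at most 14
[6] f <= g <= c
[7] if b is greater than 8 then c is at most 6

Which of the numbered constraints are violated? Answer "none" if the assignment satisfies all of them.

[1] values 3, 15, 6; a = 15 is not < g = 6 — violated.
[2] max(8, 9) = 9 — satisfied.
[3] gcd(6, 5) = 1 — satisfied.
[4] values 8 <= 9 <= 15 — satisfied.
[5] c = 8 > 6, so we need a ≤ 14; but a = 15 > 14 — violated.
[6] values 5 <= 6 <= 8 — satisfied.
[7] b = 9 > 8, so we need c ≤ 6; but c = 8 > 6 — violated.

The assignment fails constraints 1, 5, 7.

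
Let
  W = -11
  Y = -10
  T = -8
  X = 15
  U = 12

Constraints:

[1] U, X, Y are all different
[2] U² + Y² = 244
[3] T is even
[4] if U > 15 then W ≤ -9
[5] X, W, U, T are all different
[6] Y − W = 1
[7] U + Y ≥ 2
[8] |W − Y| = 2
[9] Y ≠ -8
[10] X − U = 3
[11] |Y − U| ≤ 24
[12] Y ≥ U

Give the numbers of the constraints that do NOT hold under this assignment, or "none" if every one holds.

[1] values 12, 15, -10 are pairwise distinct  ✔
[2] U² + Y² = 12² + (-10)² = 144 + 100 = 244  ✔
[3] T = -8 is even  ✔
[4] U = 12, not > 15; antecedent false, conditional vacuously true  ✔
[5] values 15, -11, 12, -8 are pairwise distinct  ✔
[6] Y − W = -10 − (-11) = 1  ✔
[7] U + Y = 12 + (-10) = 2; 2 ≥ 2  ✔
[8] |-11 − (-10)| = 1, not 2  ✘
[9] Y = -10, and -10 ≠ -8  ✔
[10] X − U = 15 − 12 = 3  ✔
[11] |-10 − 12| = 22; 22 ≤ 24  ✔
[12] Y = -10, U = 12; -10 < 12 (want ≥)  ✘

Constraints 8, 12 do not hold.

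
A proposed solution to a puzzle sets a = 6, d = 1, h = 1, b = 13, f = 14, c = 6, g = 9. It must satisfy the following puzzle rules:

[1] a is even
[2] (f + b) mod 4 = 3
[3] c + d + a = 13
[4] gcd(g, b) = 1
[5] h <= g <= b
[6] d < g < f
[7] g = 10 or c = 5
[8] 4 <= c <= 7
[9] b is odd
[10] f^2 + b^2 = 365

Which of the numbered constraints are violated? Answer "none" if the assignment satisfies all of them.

Constraint 7 does not hold.

[1] a = 6 is even — holds.
[2] f + b = 27; 27 mod 4 = 3 — holds.
[3] c + d + a = 6 + 1 + 6 = 13 — holds.
[4] gcd(9, 13) = 1 — holds.
[5] values 1 <= 9 <= 13 — holds.
[6] values 1 < 9 < 14 — holds.
[7] g = 9 ≠ 10 and c = 6 ≠ 5; both disjuncts false — fails.
[8] c = 6 lies in [4, 7] — holds.
[9] b = 13 is odd — holds.
[10] f^2 + b^2 = 14^2 + 13^2 = 196 + 169 = 365 — holds.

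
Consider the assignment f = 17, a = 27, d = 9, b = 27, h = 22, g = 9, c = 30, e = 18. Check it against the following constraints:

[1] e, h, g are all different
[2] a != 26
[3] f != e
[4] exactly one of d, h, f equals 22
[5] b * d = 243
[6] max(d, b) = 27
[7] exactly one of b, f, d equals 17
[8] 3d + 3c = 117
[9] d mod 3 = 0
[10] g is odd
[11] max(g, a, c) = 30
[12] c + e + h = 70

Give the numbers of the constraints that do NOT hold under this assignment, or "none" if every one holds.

Yes — all constraints hold.

[1] values 18, 22, 9 are pairwise distinct  ✔
[2] a = 27, and 27 ≠ 26  ✔
[3] f = 17, e = 18; distinct  ✔
[4] d=9, h=22, f=17; 1 of them equals 22  ✔
[5] b * d = 27 * 9 = 243  ✔
[6] max(9, 27) = 27  ✔
[7] b=27, f=17, d=9; 1 of them equals 17  ✔
[8] 3d + 3c = 3(9) + 3(30) = 117  ✔
[9] 9 mod 3 = 0  ✔
[10] g = 9 is odd  ✔
[11] max(9, 27, 30) = 30  ✔
[12] c + e + h = 30 + 18 + 22 = 70  ✔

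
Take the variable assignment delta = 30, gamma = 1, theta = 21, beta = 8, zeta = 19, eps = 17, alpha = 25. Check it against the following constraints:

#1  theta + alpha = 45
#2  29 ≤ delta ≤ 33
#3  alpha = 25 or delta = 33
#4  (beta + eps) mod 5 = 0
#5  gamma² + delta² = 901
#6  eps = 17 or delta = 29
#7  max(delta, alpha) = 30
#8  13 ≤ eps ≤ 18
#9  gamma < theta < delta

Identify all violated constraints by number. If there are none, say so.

#1 theta + alpha = 21 + 25 = 46, not 45  fails
#2 delta = 30 lies in [29, 33]  holds
#3 alpha = 25 = 25 (first disjunct)  holds
#4 beta + eps = 25; 25 mod 5 = 0  holds
#5 gamma² + delta² = 1² + 30² = 1 + 900 = 901  holds
#6 eps = 17 = 17 (first disjunct)  holds
#7 max(30, 25) = 30  holds
#8 eps = 17 lies in [13, 18]  holds
#9 values 1 < 21 < 30  holds

Constraint 1 does not hold.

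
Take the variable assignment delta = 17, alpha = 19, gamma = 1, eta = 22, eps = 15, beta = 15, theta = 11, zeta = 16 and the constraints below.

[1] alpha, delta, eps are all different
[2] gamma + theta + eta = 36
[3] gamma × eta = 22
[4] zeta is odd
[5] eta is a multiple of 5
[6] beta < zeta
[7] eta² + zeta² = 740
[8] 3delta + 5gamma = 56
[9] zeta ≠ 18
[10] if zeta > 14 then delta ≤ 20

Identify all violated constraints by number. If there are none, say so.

[1] values 19, 17, 15 are pairwise distinct — holds.
[2] gamma + theta + eta = 1 + 11 + 22 = 34, not 36 — does not hold.
[3] gamma × eta = 1 × 22 = 22 — holds.
[4] zeta = 16 is even — does not hold.
[5] 22 = 5×4 + 2, so 5 does not divide 22 — does not hold.
[6] beta = 15, zeta = 16; 15 < 16 — holds.
[7] eta² + zeta² = 22² + 16² = 484 + 256 = 740 — holds.
[8] 3delta + 5gamma = 3(17) + 5(1) = 56 — holds.
[9] zeta = 16, and 16 ≠ 18 — holds.
[10] zeta = 16 > 14, so we need delta ≤ 20; delta = 17 ≤ 20 — holds.

Constraints 2, 4, and 5 are violated.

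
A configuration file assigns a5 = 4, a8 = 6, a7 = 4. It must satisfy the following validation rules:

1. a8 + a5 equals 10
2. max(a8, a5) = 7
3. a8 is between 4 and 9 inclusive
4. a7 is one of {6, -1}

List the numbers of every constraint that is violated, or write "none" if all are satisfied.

Violated: 2 and 4.

1. a8 + a5 = 6 + 4 = 10  ✔
2. max(6, 4) = 6, not 7  ✘
3. a8 = 6 lies in [4, 9]  ✔
4. a7 = 4 is not in {6, -1}  ✘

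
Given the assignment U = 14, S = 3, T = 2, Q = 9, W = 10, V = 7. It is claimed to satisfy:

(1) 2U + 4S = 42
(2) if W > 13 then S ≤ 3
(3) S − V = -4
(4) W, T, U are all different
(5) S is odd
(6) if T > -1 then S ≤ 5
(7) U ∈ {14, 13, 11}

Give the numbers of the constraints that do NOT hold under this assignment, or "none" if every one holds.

No — constraint 1 is not satisfied.

(1) 2U + 4S = 2(14) + 4(3) = 40, not 42 — fails.
(2) W = 10, not > 13; antecedent false, conditional vacuously true — holds.
(3) S − V = 3 − 7 = -4 — holds.
(4) values 10, 2, 14 are pairwise distinct — holds.
(5) S = 3 is odd — holds.
(6) T = 2 > -1, so we need S ≤ 5; S = 3 ≤ 5 — holds.
(7) U = 14 is in {14, 13, 11} — holds.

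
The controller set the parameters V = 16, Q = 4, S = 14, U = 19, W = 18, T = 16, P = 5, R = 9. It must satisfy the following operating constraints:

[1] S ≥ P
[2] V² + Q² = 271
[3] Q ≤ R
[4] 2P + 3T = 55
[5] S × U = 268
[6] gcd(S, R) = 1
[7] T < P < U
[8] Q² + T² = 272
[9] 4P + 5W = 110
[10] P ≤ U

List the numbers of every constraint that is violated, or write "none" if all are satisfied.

[1] S = 14, P = 5; 14 ≥ 5  ✔
[2] V² + Q² = 16² + 4² = 256 + 16 = 272, not 271  ✘
[3] Q = 4, R = 9; 4 ≤ 9  ✔
[4] 2P + 3T = 2(5) + 3(16) = 58, not 55  ✘
[5] S × U = 14 × 19 = 266, not 268  ✘
[6] gcd(14, 9) = 1  ✔
[7] values 16, 5, 19; T = 16 is not < P = 5  ✘
[8] Q² + T² = 4² + 16² = 16 + 256 = 272  ✔
[9] 4P + 5W = 4(5) + 5(18) = 110  ✔
[10] P = 5, U = 19; 5 ≤ 19  ✔

Constraints 2, 4, 5, and 7 are violated.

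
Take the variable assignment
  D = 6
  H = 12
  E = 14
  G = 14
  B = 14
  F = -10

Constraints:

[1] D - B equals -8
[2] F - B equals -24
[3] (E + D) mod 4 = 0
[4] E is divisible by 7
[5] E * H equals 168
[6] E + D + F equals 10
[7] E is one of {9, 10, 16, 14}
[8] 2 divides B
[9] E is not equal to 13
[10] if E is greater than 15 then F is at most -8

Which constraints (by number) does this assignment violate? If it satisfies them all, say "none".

Yes — all constraints hold.

[1] D - B = 6 - 14 = -8  ✓
[2] F - B = -10 - 14 = -24  ✓
[3] E + D = 20; 20 mod 4 = 0  ✓
[4] 14 / 7 = 2, so 7 divides 14  ✓
[5] E * H = 14 * 12 = 168  ✓
[6] E + D + F = 14 + 6 + (-10) = 10  ✓
[7] E = 14 is in {9, 10, 16, 14}  ✓
[8] 14 / 2 = 7, so 2 divides 14  ✓
[9] E = 14, and 14 ≠ 13  ✓
[10] E = 14, not > 15; antecedent false, conditional vacuously true  ✓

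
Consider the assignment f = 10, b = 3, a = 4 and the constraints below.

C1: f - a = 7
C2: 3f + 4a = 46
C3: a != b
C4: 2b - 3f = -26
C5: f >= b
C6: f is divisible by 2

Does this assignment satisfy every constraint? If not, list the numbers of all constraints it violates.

C1: f - a = 10 - 4 = 6, not 7 — violated.
C2: 3f + 4a = 3(10) + 4(4) = 46 — satisfied.
C3: a = 4, b = 3; distinct — satisfied.
C4: 2b - 3f = 2(3) - 3(10) = -24, not -26 — violated.
C5: f = 10, b = 3; 10 ≥ 3 — satisfied.
C6: 10 / 2 = 5, so 2 divides 10 — satisfied.

Constraints 1, 4 do not hold.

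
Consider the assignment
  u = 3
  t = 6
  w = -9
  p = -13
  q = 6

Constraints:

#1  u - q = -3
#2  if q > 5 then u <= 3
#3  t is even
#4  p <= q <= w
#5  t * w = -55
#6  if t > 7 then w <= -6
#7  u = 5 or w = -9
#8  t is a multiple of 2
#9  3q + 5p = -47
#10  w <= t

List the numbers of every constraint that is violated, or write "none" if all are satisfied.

Constraints 4, 5 do not hold.

#1 u - q = 3 - 6 = -3  OK
#2 q = 6 > 5, so we need u ≤ 3; u = 3 ≤ 3  OK
#3 t = 6 is even  OK
#4 values -13, 6, -9; q = 6 is not <= w = -9  FAIL
#5 t * w = 6 * (-9) = -54, not -55  FAIL
#6 t = 6, not > 7; antecedent false, conditional vacuously true  OK
#7 u = 3 ≠ 5, but w = -9 = -9 (second disjunct)  OK
#8 6 / 2 = 3, so 2 divides 6  OK
#9 3q + 5p = 3(6) + 5(-13) = -47  OK
#10 w = -9, t = 6; -9 ≤ 6  OK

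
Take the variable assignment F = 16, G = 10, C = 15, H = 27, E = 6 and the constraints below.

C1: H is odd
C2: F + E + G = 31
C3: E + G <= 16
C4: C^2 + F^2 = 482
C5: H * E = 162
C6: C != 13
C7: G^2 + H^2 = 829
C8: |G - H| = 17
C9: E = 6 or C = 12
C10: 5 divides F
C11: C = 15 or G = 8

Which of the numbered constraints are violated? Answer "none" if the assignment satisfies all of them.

C1: H = 27 is odd  ✔
C2: F + E + G = 16 + 6 + 10 = 32, not 31  ✘
C3: E + G = 6 + 10 = 16; 16 ≤ 16  ✔
C4: C^2 + F^2 = 15^2 + 16^2 = 225 + 256 = 481, not 482  ✘
C5: H * E = 27 * 6 = 162  ✔
C6: C = 15, and 15 ≠ 13  ✔
C7: G^2 + H^2 = 10^2 + 27^2 = 100 + 729 = 829  ✔
C8: |10 - 27| = 17  ✔
C9: E = 6 = 6 (first disjunct)  ✔
C10: 16 = 5*3 + 1, so 5 does not divide 16  ✘
C11: C = 15 = 15 (first disjunct)  ✔

No — constraints 2, 4, 10 are not satisfied.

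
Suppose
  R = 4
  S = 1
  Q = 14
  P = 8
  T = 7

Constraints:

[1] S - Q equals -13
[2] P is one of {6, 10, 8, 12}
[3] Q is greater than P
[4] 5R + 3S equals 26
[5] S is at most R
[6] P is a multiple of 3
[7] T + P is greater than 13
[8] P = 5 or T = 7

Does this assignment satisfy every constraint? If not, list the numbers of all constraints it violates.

Constraints 4 and 6 do not hold.

[1] S - Q = 1 - 14 = -13 — holds.
[2] P = 8 is in {6, 10, 8, 12} — holds.
[3] Q = 14, P = 8; 14 > 8 — holds.
[4] 5R + 3S = 5(4) + 3(1) = 23, not 26 — fails.
[5] S = 1, R = 4; 1 ≤ 4 — holds.
[6] 8 = 3*2 + 2, so 3 does not divide 8 — fails.
[7] T + P = 7 + 8 = 15; 15 > 13 — holds.
[8] P = 8 ≠ 5, but T = 7 = 7 (second disjunct) — holds.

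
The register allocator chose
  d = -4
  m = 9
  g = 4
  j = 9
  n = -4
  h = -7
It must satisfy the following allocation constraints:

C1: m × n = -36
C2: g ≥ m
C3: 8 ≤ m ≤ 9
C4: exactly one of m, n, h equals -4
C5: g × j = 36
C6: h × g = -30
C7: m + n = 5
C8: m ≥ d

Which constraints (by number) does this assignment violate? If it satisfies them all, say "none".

C1: m × n = 9 × (-4) = -36  true
C2: g = 4, m = 9; 4 < 9 (want ≥)  false
C3: m = 9 lies in [8, 9]  true
C4: m=9, n=-4, h=-7; 1 of them equals -4  true
C5: g × j = 4 × 9 = 36  true
C6: h × g = -7 × 4 = -28, not -30  false
C7: m + n = 9 + (-4) = 5  true
C8: m = 9, d = -4; 9 ≥ -4  true

The assignment fails constraints 2 and 6.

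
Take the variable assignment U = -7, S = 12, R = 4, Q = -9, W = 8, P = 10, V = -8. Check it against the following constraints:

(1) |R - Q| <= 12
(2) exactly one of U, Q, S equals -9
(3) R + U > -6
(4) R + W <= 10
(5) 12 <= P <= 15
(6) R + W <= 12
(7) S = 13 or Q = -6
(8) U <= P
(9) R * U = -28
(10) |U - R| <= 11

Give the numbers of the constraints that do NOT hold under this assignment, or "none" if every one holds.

(1) |4 - (-9)| = 13; 13 > 12, exceeds bound 12 — violated.
(2) U=-7, Q=-9, S=12; 1 of them equals -9 — satisfied.
(3) R + U = 4 + (-7) = -3; -3 > -6 — satisfied.
(4) R + W = 4 + 8 = 12; 12 > 10, bound 10 not met — violated.
(5) P = 10 is outside [12, 15] — violated.
(6) R + W = 4 + 8 = 12; 12 ≤ 12 — satisfied.
(7) S = 12 ≠ 13 and Q = -9 ≠ -6; both disjuncts false — violated.
(8) U = -7, P = 10; -7 ≤ 10 — satisfied.
(9) R * U = 4 * (-7) = -28 — satisfied.
(10) |-7 - 4| = 11; 11 ≤ 11 — satisfied.

Constraints 1, 4, 5, 7 do not hold.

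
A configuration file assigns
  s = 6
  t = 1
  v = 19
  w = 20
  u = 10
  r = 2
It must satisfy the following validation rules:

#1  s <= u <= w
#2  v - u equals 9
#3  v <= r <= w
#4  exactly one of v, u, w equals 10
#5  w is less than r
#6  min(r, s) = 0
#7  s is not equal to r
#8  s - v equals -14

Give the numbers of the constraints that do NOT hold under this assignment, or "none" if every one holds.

Violated: 3, 5, 6, 8.

#1 values 6 <= 10 <= 20 — satisfied.
#2 v - u = 19 - 10 = 9 — satisfied.
#3 values 19, 2, 20; v = 19 is not <= r = 2 — violated.
#4 v=19, u=10, w=20; 1 of them equals 10 — satisfied.
#5 w = 20, r = 2; 20 ≥ 2 (want <) — violated.
#6 min(2, 6) = 2, not 0 — violated.
#7 s = 6, r = 2; distinct — satisfied.
#8 s - v = 6 - 19 = -13, not -14 — violated.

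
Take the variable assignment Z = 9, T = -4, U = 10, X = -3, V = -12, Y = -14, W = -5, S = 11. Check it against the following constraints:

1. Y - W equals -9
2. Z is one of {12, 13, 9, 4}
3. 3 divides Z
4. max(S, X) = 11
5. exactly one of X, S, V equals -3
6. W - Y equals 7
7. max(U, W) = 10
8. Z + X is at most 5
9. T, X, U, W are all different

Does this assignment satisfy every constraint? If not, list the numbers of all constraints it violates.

Constraints 6, 8 do not hold.

1. Y - W = -14 - (-5) = -9  OK
2. Z = 9 is in {12, 13, 9, 4}  OK
3. 9 / 3 = 3, so 3 divides 9  OK
4. max(11, -3) = 11  OK
5. X=-3, S=11, V=-12; 1 of them equals -3  OK
6. W - Y = -5 - (-14) = 9, not 7  FAIL
7. max(10, -5) = 10  OK
8. Z + X = 9 + (-3) = 6; 6 > 5, bound 5 not met  FAIL
9. values -4, -3, 10, -5 are pairwise distinct  OK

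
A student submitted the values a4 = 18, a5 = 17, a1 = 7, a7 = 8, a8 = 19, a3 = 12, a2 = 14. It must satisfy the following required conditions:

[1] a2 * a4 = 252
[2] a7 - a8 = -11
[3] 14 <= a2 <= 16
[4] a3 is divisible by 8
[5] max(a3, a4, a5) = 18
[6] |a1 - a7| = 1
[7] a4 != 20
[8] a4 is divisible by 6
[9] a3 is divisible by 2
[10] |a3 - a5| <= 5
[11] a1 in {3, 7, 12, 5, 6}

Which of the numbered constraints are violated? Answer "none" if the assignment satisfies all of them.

No — constraint 4 is not satisfied.

[1] a2 * a4 = 14 * 18 = 252  true
[2] a7 - a8 = 8 - 19 = -11  true
[3] a2 = 14 lies in [14, 16]  true
[4] 12 = 8*1 + 4, so 8 does not divide 12  false
[5] max(12, 18, 17) = 18  true
[6] |7 - 8| = 1  true
[7] a4 = 18, and 18 ≠ 20  true
[8] 18 / 6 = 3, so 6 divides 18  true
[9] 12 / 2 = 6, so 2 divides 12  true
[10] |12 - 17| = 5; 5 ≤ 5  true
[11] a1 = 7 is in {3, 7, 12, 5, 6}  true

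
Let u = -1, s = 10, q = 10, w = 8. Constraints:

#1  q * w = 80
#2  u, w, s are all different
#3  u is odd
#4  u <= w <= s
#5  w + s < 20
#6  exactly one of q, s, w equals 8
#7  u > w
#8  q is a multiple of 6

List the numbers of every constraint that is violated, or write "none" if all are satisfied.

#1 q * w = 10 * 8 = 80  holds
#2 values -1, 8, 10 are pairwise distinct  holds
#3 u = -1 is odd  holds
#4 values -1 <= 8 <= 10  holds
#5 w + s = 8 + 10 = 18; 18 < 20  holds
#6 q=10, s=10, w=8; 1 of them equals 8  holds
#7 u = -1, w = 8; -1 ≤ 8 (want >)  fails
#8 10 = 6*1 + 4, so 6 does not divide 10  fails

No — constraints 7 and 8 are not satisfied.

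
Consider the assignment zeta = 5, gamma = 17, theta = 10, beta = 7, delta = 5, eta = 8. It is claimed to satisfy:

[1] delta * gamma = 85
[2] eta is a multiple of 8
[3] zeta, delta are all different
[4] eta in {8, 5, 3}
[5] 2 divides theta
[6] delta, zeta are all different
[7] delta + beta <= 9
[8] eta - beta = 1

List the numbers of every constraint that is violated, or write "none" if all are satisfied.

Violated: 3, 6, 7.

[1] delta * gamma = 5 * 17 = 85  holds
[2] 8 / 8 = 1, so 8 divides 8  holds
[3] zeta = delta = 5, not all different  fails
[4] eta = 8 is in {8, 5, 3}  holds
[5] 10 / 2 = 5, so 2 divides 10  holds
[6] delta = zeta = 5, not all different  fails
[7] delta + beta = 5 + 7 = 12; 12 > 9, bound 9 not met  fails
[8] eta - beta = 8 - 7 = 1  holds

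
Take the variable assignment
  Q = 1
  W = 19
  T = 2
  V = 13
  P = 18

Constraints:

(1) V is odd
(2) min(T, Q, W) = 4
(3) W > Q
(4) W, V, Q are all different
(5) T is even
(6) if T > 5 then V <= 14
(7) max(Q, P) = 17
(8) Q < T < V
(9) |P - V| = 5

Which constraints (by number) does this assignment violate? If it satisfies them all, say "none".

The assignment fails constraints 2 and 7.

(1) V = 13 is odd — holds.
(2) min(2, 1, 19) = 1, not 4 — fails.
(3) W = 19, Q = 1; 19 > 1 — holds.
(4) values 19, 13, 1 are pairwise distinct — holds.
(5) T = 2 is even — holds.
(6) T = 2, not > 5; antecedent false, conditional vacuously true — holds.
(7) max(1, 18) = 18, not 17 — fails.
(8) values 1 < 2 < 13 — holds.
(9) |18 - 13| = 5 — holds.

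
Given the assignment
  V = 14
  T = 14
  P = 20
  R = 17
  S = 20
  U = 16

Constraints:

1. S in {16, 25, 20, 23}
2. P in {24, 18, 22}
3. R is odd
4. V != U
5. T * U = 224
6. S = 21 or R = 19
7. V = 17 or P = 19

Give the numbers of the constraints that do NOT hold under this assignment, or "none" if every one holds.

1. S = 20 is in {16, 25, 20, 23} — satisfied.
2. P = 20 is not in {24, 18, 22} — violated.
3. R = 17 is odd — satisfied.
4. V = 14, U = 16; distinct — satisfied.
5. T * U = 14 * 16 = 224 — satisfied.
6. S = 20 ≠ 21 and R = 17 ≠ 19; both disjuncts false — violated.
7. V = 14 ≠ 17 and P = 20 ≠ 19; both disjuncts false — violated.

Violated: 2, 6, 7.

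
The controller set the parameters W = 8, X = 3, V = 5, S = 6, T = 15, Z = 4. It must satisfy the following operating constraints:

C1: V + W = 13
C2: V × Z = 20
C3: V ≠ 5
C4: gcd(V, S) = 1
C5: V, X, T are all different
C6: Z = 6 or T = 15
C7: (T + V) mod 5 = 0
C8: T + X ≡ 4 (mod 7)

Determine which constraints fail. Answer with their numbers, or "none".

The assignment fails constraint 3.

C1: V + W = 5 + 8 = 13 — holds.
C2: V × Z = 5 × 4 = 20 — holds.
C3: V = 5, but 5 is required to differ — does not hold.
C4: gcd(5, 6) = 1 — holds.
C5: values 5, 3, 15 are pairwise distinct — holds.
C6: Z = 4 ≠ 6, but T = 15 = 15 (second disjunct) — holds.
C7: T + V = 20; 20 mod 5 = 0 — holds.
C8: T + X = 18; 18 mod 7 = 4 — holds.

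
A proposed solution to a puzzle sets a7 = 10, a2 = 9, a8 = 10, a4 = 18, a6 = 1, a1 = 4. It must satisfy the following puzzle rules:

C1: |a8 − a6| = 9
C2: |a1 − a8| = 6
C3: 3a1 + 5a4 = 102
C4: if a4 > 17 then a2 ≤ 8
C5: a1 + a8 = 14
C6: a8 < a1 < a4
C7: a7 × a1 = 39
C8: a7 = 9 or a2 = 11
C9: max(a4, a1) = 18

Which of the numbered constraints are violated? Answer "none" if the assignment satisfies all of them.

C1: |10 − 1| = 9  yes
C2: |4 − 10| = 6  yes
C3: 3a1 + 5a4 = 3(4) + 5(18) = 102  yes
C4: a4 = 18 > 17, so we need a2 ≤ 8; but a2 = 9 > 8  no
C5: a1 + a8 = 4 + 10 = 14  yes
C6: values 10, 4, 18; a8 = 10 is not < a1 = 4  no
C7: a7 × a1 = 10 × 4 = 40, not 39  no
C8: a7 = 10 ≠ 9 and a2 = 9 ≠ 11; both disjuncts false  no
C9: max(18, 4) = 18  yes

No — constraints 4, 6, 7, and 8 are not satisfied.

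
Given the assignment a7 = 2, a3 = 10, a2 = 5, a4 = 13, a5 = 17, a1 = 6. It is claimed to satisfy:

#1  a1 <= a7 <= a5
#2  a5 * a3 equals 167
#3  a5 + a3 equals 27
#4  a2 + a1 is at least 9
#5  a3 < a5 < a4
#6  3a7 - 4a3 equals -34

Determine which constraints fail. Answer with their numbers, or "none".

#1 values 6, 2, 17; a1 = 6 is not <= a7 = 2 — violated.
#2 a5 * a3 = 17 * 10 = 170, not 167 — violated.
#3 a5 + a3 = 17 + 10 = 27 — satisfied.
#4 a2 + a1 = 5 + 6 = 11; 11 ≥ 9 — satisfied.
#5 values 10, 17, 13; a5 = 17 is not < a4 = 13 — violated.
#6 3a7 - 4a3 = 3(2) - 4(10) = -34 — satisfied.

Constraints 1, 2, 5 do not hold.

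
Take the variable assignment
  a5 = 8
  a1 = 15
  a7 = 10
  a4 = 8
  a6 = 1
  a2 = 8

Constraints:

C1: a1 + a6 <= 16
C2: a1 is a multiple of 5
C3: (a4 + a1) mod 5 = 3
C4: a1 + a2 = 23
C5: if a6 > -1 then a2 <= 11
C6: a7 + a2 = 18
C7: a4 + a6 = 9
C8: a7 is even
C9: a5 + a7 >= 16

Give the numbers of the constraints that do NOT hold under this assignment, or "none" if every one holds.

No violations.

C1: a1 + a6 = 15 + 1 = 16; 16 ≤ 16  holds
C2: 15 / 5 = 3, so 5 divides 15  holds
C3: a4 + a1 = 23; 23 mod 5 = 3  holds
C4: a1 + a2 = 15 + 8 = 23  holds
C5: a6 = 1 > -1, so we need a2 ≤ 11; a2 = 8 ≤ 11  holds
C6: a7 + a2 = 10 + 8 = 18  holds
C7: a4 + a6 = 8 + 1 = 9  holds
C8: a7 = 10 is even  holds
C9: a5 + a7 = 8 + 10 = 18; 18 ≥ 16  holds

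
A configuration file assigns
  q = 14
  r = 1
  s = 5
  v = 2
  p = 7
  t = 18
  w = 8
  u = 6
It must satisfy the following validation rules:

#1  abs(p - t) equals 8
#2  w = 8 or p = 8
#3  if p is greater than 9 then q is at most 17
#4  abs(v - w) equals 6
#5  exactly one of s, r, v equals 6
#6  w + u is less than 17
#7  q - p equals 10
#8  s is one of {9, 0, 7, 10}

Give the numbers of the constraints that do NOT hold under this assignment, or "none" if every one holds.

Violated: 1, 5, 7, 8.

#1 abs(7 - 18) = 11, not 8  ✘
#2 w = 8 = 8 (first disjunct)  ✔
#3 p = 7, not > 9; antecedent false, conditional vacuously true  ✔
#4 abs(2 - 8) = 6  ✔
#5 s=5, r=1, v=2; 0 of them equal 6, not exactly one  ✘
#6 w + u = 8 + 6 = 14; 14 < 17  ✔
#7 q - p = 14 - 7 = 7, not 10  ✘
#8 s = 5 is not in {9, 0, 7, 10}  ✘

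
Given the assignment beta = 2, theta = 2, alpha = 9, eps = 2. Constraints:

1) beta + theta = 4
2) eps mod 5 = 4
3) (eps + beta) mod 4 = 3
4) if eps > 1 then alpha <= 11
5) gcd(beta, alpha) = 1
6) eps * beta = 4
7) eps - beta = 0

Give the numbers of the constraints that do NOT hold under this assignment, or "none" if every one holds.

1) beta + theta = 2 + 2 = 4 — satisfied.
2) 2 mod 5 = 2, not 4 — violated.
3) eps + beta = 4; 4 mod 4 = 0, not 3 — violated.
4) eps = 2 > 1, so we need alpha ≤ 11; alpha = 9 ≤ 11 — satisfied.
5) gcd(2, 9) = 1 — satisfied.
6) eps * beta = 2 * 2 = 4 — satisfied.
7) eps - beta = 2 - 2 = 0 — satisfied.

Constraints 2 and 3 do not hold.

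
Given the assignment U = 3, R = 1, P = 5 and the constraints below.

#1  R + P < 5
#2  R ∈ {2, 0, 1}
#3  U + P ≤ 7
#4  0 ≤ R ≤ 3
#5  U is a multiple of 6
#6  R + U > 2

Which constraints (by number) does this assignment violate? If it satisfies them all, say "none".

#1 R + P = 1 + 5 = 6; 6 ≥ 5, bound 5 not met — violated.
#2 R = 1 is in {2, 0, 1} — OK.
#3 U + P = 3 + 5 = 8; 8 > 7, bound 7 not met — violated.
#4 R = 1 lies in [0, 3] — OK.
#5 3 = 6×0 + 3, so 6 does not divide 3 — violated.
#6 R + U = 1 + 3 = 4; 4 > 2 — OK.

Violated: 1, 3, 5.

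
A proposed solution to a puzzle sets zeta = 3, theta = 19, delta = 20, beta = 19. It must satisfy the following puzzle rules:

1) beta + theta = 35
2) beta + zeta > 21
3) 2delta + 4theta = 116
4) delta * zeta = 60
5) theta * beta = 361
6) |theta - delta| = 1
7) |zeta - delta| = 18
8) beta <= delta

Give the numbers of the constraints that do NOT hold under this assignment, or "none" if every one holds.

1) beta + theta = 19 + 19 = 38, not 35  FAIL
2) beta + zeta = 19 + 3 = 22; 22 > 21  OK
3) 2delta + 4theta = 2(20) + 4(19) = 116  OK
4) delta * zeta = 20 * 3 = 60  OK
5) theta * beta = 19 * 19 = 361  OK
6) |19 - 20| = 1  OK
7) |3 - 20| = 17, not 18  FAIL
8) beta = 19, delta = 20; 19 ≤ 20  OK

Constraints 1, 7 do not hold.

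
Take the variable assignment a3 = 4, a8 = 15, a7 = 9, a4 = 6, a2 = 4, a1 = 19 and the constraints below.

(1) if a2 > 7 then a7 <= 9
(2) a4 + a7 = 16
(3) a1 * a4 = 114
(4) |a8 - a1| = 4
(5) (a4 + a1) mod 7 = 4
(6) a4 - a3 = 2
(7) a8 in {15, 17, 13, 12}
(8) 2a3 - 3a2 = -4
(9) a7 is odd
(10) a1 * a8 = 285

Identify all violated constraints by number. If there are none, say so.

No — constraint 2 is not satisfied.

(1) a2 = 4, not > 7; antecedent false, conditional vacuously true  holds
(2) a4 + a7 = 6 + 9 = 15, not 16  fails
(3) a1 * a4 = 19 * 6 = 114  holds
(4) |15 - 19| = 4  holds
(5) a4 + a1 = 25; 25 mod 7 = 4  holds
(6) a4 - a3 = 6 - 4 = 2  holds
(7) a8 = 15 is in {15, 17, 13, 12}  holds
(8) 2a3 - 3a2 = 2(4) - 3(4) = -4  holds
(9) a7 = 9 is odd  holds
(10) a1 * a8 = 19 * 15 = 285  holds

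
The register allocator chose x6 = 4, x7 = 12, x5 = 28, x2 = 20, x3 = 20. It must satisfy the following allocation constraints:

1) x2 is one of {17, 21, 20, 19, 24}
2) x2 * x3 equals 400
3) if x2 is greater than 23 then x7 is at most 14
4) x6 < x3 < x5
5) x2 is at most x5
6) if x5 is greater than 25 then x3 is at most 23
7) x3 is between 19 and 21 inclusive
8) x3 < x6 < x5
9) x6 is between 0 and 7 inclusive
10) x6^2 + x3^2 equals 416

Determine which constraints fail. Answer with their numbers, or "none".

No — constraint 8 is not satisfied.

1) x2 = 20 is in {17, 21, 20, 19, 24}  ✔
2) x2 * x3 = 20 * 20 = 400  ✔
3) x2 = 20, not > 23; antecedent false, conditional vacuously true  ✔
4) values 4 < 20 < 28  ✔
5) x2 = 20, x5 = 28; 20 ≤ 28  ✔
6) x5 = 28 > 25, so we need x3 ≤ 23; x3 = 20 ≤ 23  ✔
7) x3 = 20 lies in [19, 21]  ✔
8) values 20, 4, 28; x3 = 20 is not < x6 = 4  ✘
9) x6 = 4 lies in [0, 7]  ✔
10) x6^2 + x3^2 = 4^2 + 20^2 = 16 + 400 = 416  ✔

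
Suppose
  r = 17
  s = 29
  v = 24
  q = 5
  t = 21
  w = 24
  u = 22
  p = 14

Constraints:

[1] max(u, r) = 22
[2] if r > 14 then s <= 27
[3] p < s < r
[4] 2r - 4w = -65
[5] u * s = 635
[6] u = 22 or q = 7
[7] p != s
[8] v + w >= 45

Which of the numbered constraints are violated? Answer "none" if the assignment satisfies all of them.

No — constraints 2, 3, 4, and 5 are not satisfied.

[1] max(22, 17) = 22 — satisfied.
[2] r = 17 > 14, so we need s ≤ 27; but s = 29 > 27 — violated.
[3] values 14, 29, 17; s = 29 is not < r = 17 — violated.
[4] 2r - 4w = 2(17) - 4(24) = -62, not -65 — violated.
[5] u * s = 22 * 29 = 638, not 635 — violated.
[6] u = 22 = 22 (first disjunct) — satisfied.
[7] p = 14, s = 29; distinct — satisfied.
[8] v + w = 24 + 24 = 48; 48 ≥ 45 — satisfied.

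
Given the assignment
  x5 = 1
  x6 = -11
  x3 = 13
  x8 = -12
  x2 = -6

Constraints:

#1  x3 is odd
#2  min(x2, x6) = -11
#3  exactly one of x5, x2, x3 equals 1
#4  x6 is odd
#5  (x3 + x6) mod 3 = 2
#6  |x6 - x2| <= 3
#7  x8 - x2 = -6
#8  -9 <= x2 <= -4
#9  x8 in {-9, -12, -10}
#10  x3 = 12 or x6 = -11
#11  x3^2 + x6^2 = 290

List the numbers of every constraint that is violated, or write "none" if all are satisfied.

No — constraint 6 is not satisfied.

#1 x3 = 13 is odd  true
#2 min(-6, -11) = -11  true
#3 x5=1, x2=-6, x3=13; 1 of them equals 1  true
#4 x6 = -11 is odd  true
#5 x3 + x6 = 2; 2 mod 3 = 2  true
#6 |-11 - (-6)| = 5; 5 > 3, exceeds bound 3  false
#7 x8 - x2 = -12 - (-6) = -6  true
#8 x2 = -6 lies in [-9, -4]  true
#9 x8 = -12 is in {-9, -12, -10}  true
#10 x3 = 13 ≠ 12, but x6 = -11 = -11 (second disjunct)  true
#11 x3^2 + x6^2 = 13^2 + (-11)^2 = 169 + 121 = 290  true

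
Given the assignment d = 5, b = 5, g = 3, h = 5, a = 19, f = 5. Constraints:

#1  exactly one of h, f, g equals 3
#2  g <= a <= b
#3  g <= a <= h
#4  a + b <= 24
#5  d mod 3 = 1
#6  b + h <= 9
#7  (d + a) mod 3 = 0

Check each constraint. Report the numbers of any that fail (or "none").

#1 h=5, f=5, g=3; 1 of them equals 3 — holds.
#2 values 3, 19, 5; a = 19 is not <= b = 5 — does not hold.
#3 values 3, 19, 5; a = 19 is not <= h = 5 — does not hold.
#4 a + b = 19 + 5 = 24; 24 ≤ 24 — holds.
#5 5 mod 3 = 2, not 1 — does not hold.
#6 b + h = 5 + 5 = 10; 10 > 9, bound 9 not met — does not hold.
#7 d + a = 24; 24 mod 3 = 0 — holds.

Violated: 2, 3, 5, and 6.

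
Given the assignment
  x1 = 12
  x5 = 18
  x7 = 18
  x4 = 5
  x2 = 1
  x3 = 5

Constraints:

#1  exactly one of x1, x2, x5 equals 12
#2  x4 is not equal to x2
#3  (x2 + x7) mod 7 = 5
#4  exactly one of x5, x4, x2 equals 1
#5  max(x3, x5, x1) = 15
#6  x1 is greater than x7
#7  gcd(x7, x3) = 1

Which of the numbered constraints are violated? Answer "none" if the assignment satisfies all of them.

The assignment fails constraints 5 and 6.

#1 x1=12, x2=1, x5=18; 1 of them equals 12 — OK.
#2 x4 = 5, x2 = 1; distinct — OK.
#3 x2 + x7 = 19; 19 mod 7 = 5 — OK.
#4 x5=18, x4=5, x2=1; 1 of them equals 1 — OK.
#5 max(5, 18, 12) = 18, not 15 — violated.
#6 x1 = 12, x7 = 18; 12 ≤ 18 (want >) — violated.
#7 gcd(18, 5) = 1 — OK.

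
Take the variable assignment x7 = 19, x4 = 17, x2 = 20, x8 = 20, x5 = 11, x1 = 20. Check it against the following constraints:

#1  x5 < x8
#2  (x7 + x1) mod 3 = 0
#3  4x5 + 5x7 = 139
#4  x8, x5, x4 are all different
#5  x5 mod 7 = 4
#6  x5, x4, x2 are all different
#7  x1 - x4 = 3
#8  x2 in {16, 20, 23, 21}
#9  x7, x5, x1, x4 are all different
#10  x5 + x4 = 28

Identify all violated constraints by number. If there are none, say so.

#1 x5 = 11, x8 = 20; 11 < 20 — satisfied.
#2 x7 + x1 = 39; 39 mod 3 = 0 — satisfied.
#3 4x5 + 5x7 = 4(11) + 5(19) = 139 — satisfied.
#4 values 20, 11, 17 are pairwise distinct — satisfied.
#5 11 mod 7 = 4 — satisfied.
#6 values 11, 17, 20 are pairwise distinct — satisfied.
#7 x1 - x4 = 20 - 17 = 3 — satisfied.
#8 x2 = 20 is in {16, 20, 23, 21} — satisfied.
#9 values 19, 11, 20, 17 are pairwise distinct — satisfied.
#10 x5 + x4 = 11 + 17 = 28 — satisfied.

Yes — all constraints hold.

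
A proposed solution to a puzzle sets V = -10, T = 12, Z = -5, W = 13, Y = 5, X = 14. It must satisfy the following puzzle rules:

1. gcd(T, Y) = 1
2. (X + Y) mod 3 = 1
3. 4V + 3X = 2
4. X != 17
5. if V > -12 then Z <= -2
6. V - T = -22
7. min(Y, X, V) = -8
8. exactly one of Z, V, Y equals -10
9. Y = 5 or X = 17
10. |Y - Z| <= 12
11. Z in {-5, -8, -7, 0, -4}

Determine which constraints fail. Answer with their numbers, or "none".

1. gcd(12, 5) = 1 — holds.
2. X + Y = 19; 19 mod 3 = 1 — holds.
3. 4V + 3X = 4(-10) + 3(14) = 2 — holds.
4. X = 14, and 14 ≠ 17 — holds.
5. V = -10 > -12, so we need Z ≤ -2; Z = -5 ≤ -2 — holds.
6. V - T = -10 - 12 = -22 — holds.
7. min(5, 14, -10) = -10, not -8 — fails.
8. Z=-5, V=-10, Y=5; 1 of them equals -10 — holds.
9. Y = 5 = 5 (first disjunct) — holds.
10. |5 - (-5)| = 10; 10 ≤ 12 — holds.
11. Z = -5 is in {-5, -8, -7, 0, -4} — holds.

The assignment fails constraint 7.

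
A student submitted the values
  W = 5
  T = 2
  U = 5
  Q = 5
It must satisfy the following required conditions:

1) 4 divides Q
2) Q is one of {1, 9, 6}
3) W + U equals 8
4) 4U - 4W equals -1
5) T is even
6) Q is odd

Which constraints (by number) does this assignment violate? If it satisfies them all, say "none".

Constraints 1, 2, 3, 4 do not hold.

1) 5 = 4*1 + 1, so 4 does not divide 5 — does not hold.
2) Q = 5 is not in {1, 9, 6} — does not hold.
3) W + U = 5 + 5 = 10, not 8 — does not hold.
4) 4U - 4W = 4(5) - 4(5) = 0, not -1 — does not hold.
5) T = 2 is even — holds.
6) Q = 5 is odd — holds.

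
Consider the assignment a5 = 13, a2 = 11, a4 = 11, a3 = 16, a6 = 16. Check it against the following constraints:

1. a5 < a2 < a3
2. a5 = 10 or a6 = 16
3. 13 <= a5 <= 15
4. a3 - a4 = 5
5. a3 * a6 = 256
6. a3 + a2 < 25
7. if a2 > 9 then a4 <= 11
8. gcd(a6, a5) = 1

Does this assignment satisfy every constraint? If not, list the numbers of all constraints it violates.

1. values 13, 11, 16; a5 = 13 is not < a2 = 11 — does not hold.
2. a5 = 13 ≠ 10, but a6 = 16 = 16 (second disjunct) — holds.
3. a5 = 13 lies in [13, 15] — holds.
4. a3 - a4 = 16 - 11 = 5 — holds.
5. a3 * a6 = 16 * 16 = 256 — holds.
6. a3 + a2 = 16 + 11 = 27; 27 ≥ 25, bound 25 not met — does not hold.
7. a2 = 11 > 9, so we need a4 ≤ 11; a4 = 11 ≤ 11 — holds.
8. gcd(16, 13) = 1 — holds.

Constraints 1 and 6 do not hold.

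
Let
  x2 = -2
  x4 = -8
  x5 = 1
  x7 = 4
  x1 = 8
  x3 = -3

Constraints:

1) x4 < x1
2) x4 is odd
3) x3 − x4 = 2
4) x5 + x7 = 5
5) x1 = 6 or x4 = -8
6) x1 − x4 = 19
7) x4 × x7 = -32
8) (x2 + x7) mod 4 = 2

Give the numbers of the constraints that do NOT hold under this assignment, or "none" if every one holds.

1) x4 = -8, x1 = 8; -8 < 8  true
2) x4 = -8 is even  false
3) x3 − x4 = -3 − (-8) = 5, not 2  false
4) x5 + x7 = 1 + 4 = 5  true
5) x1 = 8 ≠ 6, but x4 = -8 = -8 (second disjunct)  true
6) x1 − x4 = 8 − (-8) = 16, not 19  false
7) x4 × x7 = -8 × 4 = -32  true
8) x2 + x7 = 2; 2 mod 4 = 2  true

Constraints 2, 3, and 6 do not hold.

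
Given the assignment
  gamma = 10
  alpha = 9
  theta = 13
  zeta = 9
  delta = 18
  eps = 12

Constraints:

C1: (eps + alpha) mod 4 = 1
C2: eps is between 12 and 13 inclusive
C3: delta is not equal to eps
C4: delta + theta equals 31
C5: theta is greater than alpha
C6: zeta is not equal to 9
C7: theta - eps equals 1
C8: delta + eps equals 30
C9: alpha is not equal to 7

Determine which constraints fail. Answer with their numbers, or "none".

Constraint 6 is violated.

C1: eps + alpha = 21; 21 mod 4 = 1  OK
C2: eps = 12 lies in [12, 13]  OK
C3: delta = 18, eps = 12; distinct  OK
C4: delta + theta = 18 + 13 = 31  OK
C5: theta = 13, alpha = 9; 13 > 9  OK
C6: zeta = 9, but 9 is required to differ  FAIL
C7: theta - eps = 13 - 12 = 1  OK
C8: delta + eps = 18 + 12 = 30  OK
C9: alpha = 9, and 9 ≠ 7  OK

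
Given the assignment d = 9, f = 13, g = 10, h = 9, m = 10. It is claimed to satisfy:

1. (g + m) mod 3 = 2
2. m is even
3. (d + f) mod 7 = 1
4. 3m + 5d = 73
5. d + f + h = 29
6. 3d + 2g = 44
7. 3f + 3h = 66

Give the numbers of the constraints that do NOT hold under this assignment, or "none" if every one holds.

Violated: 4, 5, and 6.

1. g + m = 20; 20 mod 3 = 2 — OK.
2. m = 10 is even — OK.
3. d + f = 22; 22 mod 7 = 1 — OK.
4. 3m + 5d = 3(10) + 5(9) = 75, not 73 — violated.
5. d + f + h = 9 + 13 + 9 = 31, not 29 — violated.
6. 3d + 2g = 3(9) + 2(10) = 47, not 44 — violated.
7. 3f + 3h = 3(13) + 3(9) = 66 — OK.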